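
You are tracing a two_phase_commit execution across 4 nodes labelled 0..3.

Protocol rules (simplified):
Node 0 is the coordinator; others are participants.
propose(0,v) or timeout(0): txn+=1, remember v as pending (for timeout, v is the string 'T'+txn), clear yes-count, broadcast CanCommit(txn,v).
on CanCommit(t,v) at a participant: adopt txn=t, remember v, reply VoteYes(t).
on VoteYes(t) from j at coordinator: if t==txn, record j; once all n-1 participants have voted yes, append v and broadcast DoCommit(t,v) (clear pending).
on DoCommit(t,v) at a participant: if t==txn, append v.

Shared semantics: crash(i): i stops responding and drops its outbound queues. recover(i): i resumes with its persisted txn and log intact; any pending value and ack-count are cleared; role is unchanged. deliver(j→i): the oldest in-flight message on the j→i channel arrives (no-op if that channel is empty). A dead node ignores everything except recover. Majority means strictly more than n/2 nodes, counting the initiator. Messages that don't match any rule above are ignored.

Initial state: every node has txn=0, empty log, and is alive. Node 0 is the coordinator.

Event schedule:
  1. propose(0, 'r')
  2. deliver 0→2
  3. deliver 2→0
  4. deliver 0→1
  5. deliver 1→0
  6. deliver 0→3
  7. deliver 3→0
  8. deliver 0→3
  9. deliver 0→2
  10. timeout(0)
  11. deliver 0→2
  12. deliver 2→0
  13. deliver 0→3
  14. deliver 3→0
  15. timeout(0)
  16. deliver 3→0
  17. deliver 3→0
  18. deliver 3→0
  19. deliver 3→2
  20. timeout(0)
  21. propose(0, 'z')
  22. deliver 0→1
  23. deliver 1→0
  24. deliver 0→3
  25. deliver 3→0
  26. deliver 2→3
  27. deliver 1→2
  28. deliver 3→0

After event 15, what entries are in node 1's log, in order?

empty

1. propose(0,'r'):  <0:coor t1 ->
2. deliver 0→2:  <2:part t1 ->
3. deliver 2→0:  nop
4. deliver 0→1:  <1:part t1 ->
5. deliver 1→0:  nop
6. deliver 0→3:  <3:part t1 ->
7. deliver 3→0:  <0:coor t1 r>
8. deliver 0→3:  <3:part t1 r>
9. deliver 0→2:  <2:part t1 r>
10. timeout(0):  <0:coor t2 r>
11. deliver 0→2:  <2:part t2 r>
12. deliver 2→0:  nop
13. deliver 0→3:  <3:part t2 r>
14. deliver 3→0:  nop
15. timeout(0):  <0:coor t3 r>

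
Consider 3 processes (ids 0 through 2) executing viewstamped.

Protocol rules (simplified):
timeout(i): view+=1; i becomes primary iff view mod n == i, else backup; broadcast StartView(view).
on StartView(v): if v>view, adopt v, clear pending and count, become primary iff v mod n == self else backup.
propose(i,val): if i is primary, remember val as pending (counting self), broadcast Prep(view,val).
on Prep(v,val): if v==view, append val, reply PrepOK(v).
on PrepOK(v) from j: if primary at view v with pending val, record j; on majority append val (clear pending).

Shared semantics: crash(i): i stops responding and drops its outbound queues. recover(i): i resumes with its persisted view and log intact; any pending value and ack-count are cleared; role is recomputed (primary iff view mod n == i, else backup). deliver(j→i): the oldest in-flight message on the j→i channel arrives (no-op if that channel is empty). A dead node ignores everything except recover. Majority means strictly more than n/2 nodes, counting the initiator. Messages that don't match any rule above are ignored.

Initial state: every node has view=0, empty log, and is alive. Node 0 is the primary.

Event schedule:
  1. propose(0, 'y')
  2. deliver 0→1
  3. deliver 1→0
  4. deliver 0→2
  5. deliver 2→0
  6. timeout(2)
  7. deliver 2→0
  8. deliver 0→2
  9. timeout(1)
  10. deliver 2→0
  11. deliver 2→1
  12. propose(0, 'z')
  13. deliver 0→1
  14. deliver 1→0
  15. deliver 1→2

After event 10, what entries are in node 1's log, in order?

y

1. propose(0,'y'):  nop
2. deliver 0→1:  <1:back v0 y>
3. deliver 1→0:  <0:prim v0 y>
4. deliver 0→2:  <2:back v0 y>
5. deliver 2→0:  nop
6. timeout(2):  <2:back v1 y>
7. deliver 2→0:  <0:back v1 y>
8. deliver 0→2:  nop
9. timeout(1):  <1:prim v1 y>
10. deliver 2→0:  nop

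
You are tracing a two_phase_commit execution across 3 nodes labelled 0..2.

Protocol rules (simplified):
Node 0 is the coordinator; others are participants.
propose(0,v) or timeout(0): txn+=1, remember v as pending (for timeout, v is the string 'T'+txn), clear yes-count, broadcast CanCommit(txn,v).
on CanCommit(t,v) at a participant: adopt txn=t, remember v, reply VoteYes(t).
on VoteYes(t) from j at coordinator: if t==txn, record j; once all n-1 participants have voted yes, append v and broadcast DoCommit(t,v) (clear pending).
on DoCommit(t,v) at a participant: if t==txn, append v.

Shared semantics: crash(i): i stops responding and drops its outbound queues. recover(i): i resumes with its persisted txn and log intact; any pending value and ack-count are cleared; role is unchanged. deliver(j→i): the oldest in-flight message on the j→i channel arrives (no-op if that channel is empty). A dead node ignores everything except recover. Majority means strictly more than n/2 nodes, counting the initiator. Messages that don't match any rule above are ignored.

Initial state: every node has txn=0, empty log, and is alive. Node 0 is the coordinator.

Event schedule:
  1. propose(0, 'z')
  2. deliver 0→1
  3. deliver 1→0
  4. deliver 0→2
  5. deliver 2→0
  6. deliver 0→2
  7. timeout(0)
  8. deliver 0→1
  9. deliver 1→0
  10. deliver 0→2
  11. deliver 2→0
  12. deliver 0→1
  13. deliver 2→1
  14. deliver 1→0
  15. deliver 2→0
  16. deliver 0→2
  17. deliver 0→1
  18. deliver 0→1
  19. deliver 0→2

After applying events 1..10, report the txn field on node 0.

2

[1] propose(0,'z') → N0(coor t1 [-])
[2] deliver 0→1 → N1(part t1 [-])
[3] deliver 1→0 → ∅
[4] deliver 0→2 → N2(part t1 [-])
[5] deliver 2→0 → N0(coor t1 [z])
[6] deliver 0→2 → N2(part t1 [z])
[7] timeout(0) → N0(coor t2 [z])
[8] deliver 0→1 → N1(part t1 [z])
[9] deliver 1→0 → ∅
[10] deliver 0→2 → N2(part t2 [z])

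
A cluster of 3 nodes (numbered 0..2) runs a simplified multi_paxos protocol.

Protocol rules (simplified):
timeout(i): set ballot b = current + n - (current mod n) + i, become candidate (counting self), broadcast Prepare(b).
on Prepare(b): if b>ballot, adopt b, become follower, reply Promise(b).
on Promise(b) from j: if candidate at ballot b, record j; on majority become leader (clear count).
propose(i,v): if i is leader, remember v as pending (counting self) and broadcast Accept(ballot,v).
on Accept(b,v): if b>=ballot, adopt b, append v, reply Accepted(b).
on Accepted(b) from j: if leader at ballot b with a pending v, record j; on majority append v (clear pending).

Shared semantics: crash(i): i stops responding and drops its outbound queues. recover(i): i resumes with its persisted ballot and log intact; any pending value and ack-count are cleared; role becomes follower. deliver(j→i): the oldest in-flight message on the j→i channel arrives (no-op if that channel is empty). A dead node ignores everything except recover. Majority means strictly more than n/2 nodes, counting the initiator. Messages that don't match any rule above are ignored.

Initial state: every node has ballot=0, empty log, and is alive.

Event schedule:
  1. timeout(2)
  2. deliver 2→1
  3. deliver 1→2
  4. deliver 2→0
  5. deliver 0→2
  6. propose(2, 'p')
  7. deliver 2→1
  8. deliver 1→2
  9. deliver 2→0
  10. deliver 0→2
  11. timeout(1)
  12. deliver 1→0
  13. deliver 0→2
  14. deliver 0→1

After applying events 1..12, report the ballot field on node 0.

step 1 timeout(2): 2={cand,b=5,log=-}
step 2 deliver 2→1: 1={foll,b=5,log=-}
step 3 deliver 1→2: 2={lead,b=5,log=-}
step 4 deliver 2→0: 0={foll,b=5,log=-}
step 5 deliver 0→2: —
step 6 propose(2,'p'): —
step 7 deliver 2→1: 1={foll,b=5,log=p}
step 8 deliver 1→2: 2={lead,b=5,log=p}
step 9 deliver 2→0: 0={foll,b=5,log=p}
step 10 deliver 0→2: —
step 11 timeout(1): 1={cand,b=7,log=p}
step 12 deliver 1→0: 0={foll,b=7,log=p}

7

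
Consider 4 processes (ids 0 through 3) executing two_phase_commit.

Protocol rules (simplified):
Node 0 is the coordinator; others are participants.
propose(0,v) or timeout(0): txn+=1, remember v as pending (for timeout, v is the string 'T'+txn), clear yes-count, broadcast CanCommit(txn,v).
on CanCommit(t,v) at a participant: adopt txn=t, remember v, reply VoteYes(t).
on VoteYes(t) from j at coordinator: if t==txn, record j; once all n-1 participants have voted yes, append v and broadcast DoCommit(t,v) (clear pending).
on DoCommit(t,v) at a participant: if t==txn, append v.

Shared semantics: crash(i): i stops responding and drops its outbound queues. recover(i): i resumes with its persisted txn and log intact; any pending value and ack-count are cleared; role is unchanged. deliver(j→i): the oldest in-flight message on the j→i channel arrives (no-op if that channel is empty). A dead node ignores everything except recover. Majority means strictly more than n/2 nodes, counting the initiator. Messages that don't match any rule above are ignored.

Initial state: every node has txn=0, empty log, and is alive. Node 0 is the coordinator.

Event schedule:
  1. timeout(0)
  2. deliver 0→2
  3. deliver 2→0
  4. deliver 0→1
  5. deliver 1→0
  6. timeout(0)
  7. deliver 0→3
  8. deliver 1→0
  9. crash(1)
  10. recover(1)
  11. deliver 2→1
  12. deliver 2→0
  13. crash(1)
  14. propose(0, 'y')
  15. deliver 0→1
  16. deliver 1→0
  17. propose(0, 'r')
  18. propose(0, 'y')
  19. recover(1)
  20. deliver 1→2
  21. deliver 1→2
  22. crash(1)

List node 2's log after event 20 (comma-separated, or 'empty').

empty

after 1 — timeout(0): n0:coor/t1/[-]
after 2 — deliver 0→2: n2:part/t1/[-]
after 3 — deliver 2→0: ·
after 4 — deliver 0→1: n1:part/t1/[-]
after 5 — deliver 1→0: ·
after 6 — timeout(0): n0:coor/t2/[-]
after 7 — deliver 0→3: n3:part/t1/[-]
after 8 — deliver 1→0: ·
after 9 — crash(1): n1:✗part/t1/[-]
after 10 — recover(1): n1:part/t1/[-]
after 11 — deliver 2→1: ·
after 12 — deliver 2→0: ·
after 13 — crash(1): n1:✗part/t1/[-]
after 14 — propose(0,'y'): n0:coor/t3/[-]
after 15 — deliver 0→1: ·
after 16 — deliver 1→0: ·
after 17 — propose(0,'r'): n0:coor/t4/[-]
after 18 — propose(0,'y'): n0:coor/t5/[-]
after 19 — recover(1): n1:part/t1/[-]
after 20 — deliver 1→2: ·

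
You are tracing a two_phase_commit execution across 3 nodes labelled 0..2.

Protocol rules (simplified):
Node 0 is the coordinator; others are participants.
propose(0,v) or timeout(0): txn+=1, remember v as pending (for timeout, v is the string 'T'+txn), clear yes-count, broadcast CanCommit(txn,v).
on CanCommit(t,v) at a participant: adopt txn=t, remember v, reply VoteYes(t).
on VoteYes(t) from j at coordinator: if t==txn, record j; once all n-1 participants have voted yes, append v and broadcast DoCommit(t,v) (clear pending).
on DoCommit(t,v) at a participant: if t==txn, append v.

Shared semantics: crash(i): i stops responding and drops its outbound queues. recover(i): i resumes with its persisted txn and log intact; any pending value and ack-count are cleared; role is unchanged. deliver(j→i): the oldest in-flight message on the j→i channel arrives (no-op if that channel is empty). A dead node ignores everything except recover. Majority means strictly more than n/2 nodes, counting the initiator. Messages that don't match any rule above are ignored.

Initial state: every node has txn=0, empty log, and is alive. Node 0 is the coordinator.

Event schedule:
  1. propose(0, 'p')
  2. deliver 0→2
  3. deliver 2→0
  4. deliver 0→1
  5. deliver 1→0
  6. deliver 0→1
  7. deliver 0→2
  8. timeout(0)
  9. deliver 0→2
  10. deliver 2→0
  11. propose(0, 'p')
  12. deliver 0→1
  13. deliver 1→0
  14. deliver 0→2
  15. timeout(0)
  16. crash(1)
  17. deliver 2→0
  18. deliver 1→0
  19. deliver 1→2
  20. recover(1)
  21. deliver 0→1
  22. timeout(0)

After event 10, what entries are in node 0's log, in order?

p

[1] propose(0,'p') → N0(coor t1 [-])
[2] deliver 0→2 → N2(part t1 [-])
[3] deliver 2→0 → ∅
[4] deliver 0→1 → N1(part t1 [-])
[5] deliver 1→0 → N0(coor t1 [p])
[6] deliver 0→1 → N1(part t1 [p])
[7] deliver 0→2 → N2(part t1 [p])
[8] timeout(0) → N0(coor t2 [p])
[9] deliver 0→2 → N2(part t2 [p])
[10] deliver 2→0 → ∅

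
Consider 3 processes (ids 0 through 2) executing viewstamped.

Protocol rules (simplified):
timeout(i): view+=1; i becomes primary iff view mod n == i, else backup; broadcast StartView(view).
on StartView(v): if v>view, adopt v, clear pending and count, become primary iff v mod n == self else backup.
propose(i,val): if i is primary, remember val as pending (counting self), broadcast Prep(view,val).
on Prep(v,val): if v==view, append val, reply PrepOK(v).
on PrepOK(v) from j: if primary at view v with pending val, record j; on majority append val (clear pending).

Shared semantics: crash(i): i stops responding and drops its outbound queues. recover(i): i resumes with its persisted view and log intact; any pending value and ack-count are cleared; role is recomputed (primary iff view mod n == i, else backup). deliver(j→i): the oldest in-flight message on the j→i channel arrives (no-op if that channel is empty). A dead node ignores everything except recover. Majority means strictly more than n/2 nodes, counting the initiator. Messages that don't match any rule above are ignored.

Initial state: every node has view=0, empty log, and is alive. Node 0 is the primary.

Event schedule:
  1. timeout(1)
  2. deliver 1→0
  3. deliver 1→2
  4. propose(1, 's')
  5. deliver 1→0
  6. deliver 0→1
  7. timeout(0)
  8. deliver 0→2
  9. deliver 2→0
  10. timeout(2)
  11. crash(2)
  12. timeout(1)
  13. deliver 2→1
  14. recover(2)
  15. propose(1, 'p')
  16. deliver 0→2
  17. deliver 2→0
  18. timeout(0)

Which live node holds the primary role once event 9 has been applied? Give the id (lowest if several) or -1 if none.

[1] timeout(1) → N1(prim v1 [-])
[2] deliver 1→0 → N0(back v1 [-])
[3] deliver 1→2 → N2(back v1 [-])
[4] propose(1,'s') → ∅
[5] deliver 1→0 → N0(back v1 [s])
[6] deliver 0→1 → N1(prim v1 [s])
[7] timeout(0) → N0(back v2 [s])
[8] deliver 0→2 → N2(prim v2 [-])
[9] deliver 2→0 → ∅

1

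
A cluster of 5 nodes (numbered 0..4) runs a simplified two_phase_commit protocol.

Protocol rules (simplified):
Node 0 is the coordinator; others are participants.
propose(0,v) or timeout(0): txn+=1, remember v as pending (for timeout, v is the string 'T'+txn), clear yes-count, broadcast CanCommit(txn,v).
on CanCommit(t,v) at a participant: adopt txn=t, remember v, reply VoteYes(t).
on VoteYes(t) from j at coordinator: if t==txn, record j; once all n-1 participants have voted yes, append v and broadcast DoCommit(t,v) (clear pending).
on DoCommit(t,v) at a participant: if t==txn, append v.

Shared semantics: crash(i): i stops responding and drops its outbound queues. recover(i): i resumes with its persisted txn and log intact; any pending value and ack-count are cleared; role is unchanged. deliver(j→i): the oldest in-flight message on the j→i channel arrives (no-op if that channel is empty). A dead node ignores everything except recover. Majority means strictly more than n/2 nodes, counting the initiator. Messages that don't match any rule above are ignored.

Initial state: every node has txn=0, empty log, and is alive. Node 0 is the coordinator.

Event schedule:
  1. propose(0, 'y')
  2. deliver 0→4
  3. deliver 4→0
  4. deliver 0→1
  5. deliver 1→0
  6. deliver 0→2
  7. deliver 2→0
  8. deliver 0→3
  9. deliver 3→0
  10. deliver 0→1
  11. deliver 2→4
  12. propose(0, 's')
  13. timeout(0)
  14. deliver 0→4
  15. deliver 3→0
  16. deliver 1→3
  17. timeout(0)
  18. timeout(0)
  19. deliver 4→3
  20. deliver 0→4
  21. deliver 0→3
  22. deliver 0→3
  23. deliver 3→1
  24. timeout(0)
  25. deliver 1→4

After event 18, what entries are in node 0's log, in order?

after 1 — propose(0,'y'): n0:coor/t1/[-]
after 2 — deliver 0→4: n4:part/t1/[-]
after 3 — deliver 4→0: ·
after 4 — deliver 0→1: n1:part/t1/[-]
after 5 — deliver 1→0: ·
after 6 — deliver 0→2: n2:part/t1/[-]
after 7 — deliver 2→0: ·
after 8 — deliver 0→3: n3:part/t1/[-]
after 9 — deliver 3→0: n0:coor/t1/[y]
after 10 — deliver 0→1: n1:part/t1/[y]
after 11 — deliver 2→4: ·
after 12 — propose(0,'s'): n0:coor/t2/[y]
after 13 — timeout(0): n0:coor/t3/[y]
after 14 — deliver 0→4: n4:part/t1/[y]
after 15 — deliver 3→0: ·
after 16 — deliver 1→3: ·
after 17 — timeout(0): n0:coor/t4/[y]
after 18 — timeout(0): n0:coor/t5/[y]

y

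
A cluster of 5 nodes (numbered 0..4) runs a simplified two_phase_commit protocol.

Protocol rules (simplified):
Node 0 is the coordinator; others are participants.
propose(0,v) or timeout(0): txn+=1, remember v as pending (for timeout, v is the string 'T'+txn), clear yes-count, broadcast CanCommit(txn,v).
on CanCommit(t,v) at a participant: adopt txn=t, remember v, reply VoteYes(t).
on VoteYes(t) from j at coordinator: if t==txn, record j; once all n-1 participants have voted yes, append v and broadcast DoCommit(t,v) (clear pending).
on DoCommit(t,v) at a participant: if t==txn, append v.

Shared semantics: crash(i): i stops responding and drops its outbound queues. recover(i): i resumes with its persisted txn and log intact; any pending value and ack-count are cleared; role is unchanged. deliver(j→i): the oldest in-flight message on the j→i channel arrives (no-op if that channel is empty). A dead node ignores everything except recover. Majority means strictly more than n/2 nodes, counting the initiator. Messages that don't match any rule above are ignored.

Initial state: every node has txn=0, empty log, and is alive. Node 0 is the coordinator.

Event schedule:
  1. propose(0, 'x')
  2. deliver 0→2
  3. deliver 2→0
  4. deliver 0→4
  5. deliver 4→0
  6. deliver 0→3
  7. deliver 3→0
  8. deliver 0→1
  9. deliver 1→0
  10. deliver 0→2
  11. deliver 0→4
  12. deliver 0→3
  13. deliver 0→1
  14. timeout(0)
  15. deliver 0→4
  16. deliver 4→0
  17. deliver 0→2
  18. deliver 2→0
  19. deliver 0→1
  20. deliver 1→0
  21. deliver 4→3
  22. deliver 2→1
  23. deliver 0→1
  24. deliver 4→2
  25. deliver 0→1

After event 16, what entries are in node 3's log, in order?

1. propose(0,'x'):  <0:coor t1 ->
2. deliver 0→2:  <2:part t1 ->
3. deliver 2→0:  nop
4. deliver 0→4:  <4:part t1 ->
5. deliver 4→0:  nop
6. deliver 0→3:  <3:part t1 ->
7. deliver 3→0:  nop
8. deliver 0→1:  <1:part t1 ->
9. deliver 1→0:  <0:coor t1 x>
10. deliver 0→2:  <2:part t1 x>
11. deliver 0→4:  <4:part t1 x>
12. deliver 0→3:  <3:part t1 x>
13. deliver 0→1:  <1:part t1 x>
14. timeout(0):  <0:coor t2 x>
15. deliver 0→4:  <4:part t2 x>
16. deliver 4→0:  nop

x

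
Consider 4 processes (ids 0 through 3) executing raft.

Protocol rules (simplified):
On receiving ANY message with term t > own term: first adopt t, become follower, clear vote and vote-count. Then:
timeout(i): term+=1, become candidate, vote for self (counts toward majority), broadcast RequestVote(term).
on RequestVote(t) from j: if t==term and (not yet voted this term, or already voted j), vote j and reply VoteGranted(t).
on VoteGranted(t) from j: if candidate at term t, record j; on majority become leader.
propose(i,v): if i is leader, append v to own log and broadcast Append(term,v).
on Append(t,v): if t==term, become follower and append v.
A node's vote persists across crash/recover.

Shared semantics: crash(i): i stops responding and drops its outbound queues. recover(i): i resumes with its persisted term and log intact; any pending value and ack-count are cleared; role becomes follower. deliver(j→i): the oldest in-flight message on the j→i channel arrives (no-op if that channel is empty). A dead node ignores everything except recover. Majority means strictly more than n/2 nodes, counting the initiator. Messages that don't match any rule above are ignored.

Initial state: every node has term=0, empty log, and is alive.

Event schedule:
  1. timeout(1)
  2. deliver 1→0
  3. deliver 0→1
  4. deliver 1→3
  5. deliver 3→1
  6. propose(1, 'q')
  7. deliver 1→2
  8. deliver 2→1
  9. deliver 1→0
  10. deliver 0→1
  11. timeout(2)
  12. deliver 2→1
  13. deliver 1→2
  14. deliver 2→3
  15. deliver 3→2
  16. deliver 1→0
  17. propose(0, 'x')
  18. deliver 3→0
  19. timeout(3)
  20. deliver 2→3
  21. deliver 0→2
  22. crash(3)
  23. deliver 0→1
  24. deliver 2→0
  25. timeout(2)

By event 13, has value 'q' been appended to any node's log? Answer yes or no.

yes

after 1 — timeout(1): n1:cand/t1/[-]
after 2 — deliver 1→0: n0:foll/t1/[-]
after 3 — deliver 0→1: ·
after 4 — deliver 1→3: n3:foll/t1/[-]
after 5 — deliver 3→1: n1:lead/t1/[-]
after 6 — propose(1,'q'): n1:lead/t1/[q]
after 7 — deliver 1→2: n2:foll/t1/[-]
after 8 — deliver 2→1: ·
after 9 — deliver 1→0: n0:foll/t1/[q]
after 10 — deliver 0→1: ·
after 11 — timeout(2): n2:cand/t2/[-]
after 12 — deliver 2→1: n1:foll/t2/[q]
after 13 — deliver 1→2: ·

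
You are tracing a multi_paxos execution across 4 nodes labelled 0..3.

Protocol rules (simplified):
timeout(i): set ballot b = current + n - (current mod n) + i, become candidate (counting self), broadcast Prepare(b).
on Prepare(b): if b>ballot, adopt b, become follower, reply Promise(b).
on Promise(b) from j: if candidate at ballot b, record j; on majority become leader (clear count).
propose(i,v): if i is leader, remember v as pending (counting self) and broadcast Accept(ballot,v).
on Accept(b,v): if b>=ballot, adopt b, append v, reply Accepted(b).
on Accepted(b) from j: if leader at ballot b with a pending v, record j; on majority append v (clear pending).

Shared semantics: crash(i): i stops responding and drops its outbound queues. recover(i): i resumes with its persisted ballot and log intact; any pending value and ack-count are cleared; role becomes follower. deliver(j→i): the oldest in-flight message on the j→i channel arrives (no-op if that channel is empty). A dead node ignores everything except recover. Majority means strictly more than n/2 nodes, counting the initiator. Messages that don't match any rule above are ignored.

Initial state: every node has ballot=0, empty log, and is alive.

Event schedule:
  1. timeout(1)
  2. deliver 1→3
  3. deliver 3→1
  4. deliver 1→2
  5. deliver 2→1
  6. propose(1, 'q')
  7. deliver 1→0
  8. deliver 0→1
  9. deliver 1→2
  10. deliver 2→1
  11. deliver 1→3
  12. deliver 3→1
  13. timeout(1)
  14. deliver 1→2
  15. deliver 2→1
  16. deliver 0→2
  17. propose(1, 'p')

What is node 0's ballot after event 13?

1. timeout(1):  <1:cand b5 ->
2. deliver 1→3:  <3:foll b5 ->
3. deliver 3→1:  nop
4. deliver 1→2:  <2:foll b5 ->
5. deliver 2→1:  <1:lead b5 ->
6. propose(1,'q'):  nop
7. deliver 1→0:  <0:foll b5 ->
8. deliver 0→1:  nop
9. deliver 1→2:  <2:foll b5 q>
10. deliver 2→1:  nop
11. deliver 1→3:  <3:foll b5 q>
12. deliver 3→1:  <1:lead b5 q>
13. timeout(1):  <1:cand b9 q>

5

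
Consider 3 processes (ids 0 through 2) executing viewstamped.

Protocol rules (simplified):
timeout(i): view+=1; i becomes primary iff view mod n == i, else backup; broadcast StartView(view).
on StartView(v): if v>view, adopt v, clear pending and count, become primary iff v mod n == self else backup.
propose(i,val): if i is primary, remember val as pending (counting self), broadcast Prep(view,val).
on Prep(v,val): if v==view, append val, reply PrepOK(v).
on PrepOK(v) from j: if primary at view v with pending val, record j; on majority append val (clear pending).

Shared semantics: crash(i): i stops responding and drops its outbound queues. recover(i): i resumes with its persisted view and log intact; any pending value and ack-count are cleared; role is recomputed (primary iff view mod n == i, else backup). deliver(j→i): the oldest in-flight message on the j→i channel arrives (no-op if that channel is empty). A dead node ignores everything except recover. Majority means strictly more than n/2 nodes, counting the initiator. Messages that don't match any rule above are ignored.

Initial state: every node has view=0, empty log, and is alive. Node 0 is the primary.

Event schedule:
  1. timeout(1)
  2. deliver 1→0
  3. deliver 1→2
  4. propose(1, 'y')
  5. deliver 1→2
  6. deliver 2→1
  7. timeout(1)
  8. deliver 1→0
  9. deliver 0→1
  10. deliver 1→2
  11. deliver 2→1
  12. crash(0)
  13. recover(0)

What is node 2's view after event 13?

e1 timeout(1): 1[prim,v=1,-]
e2 deliver 1→0: 0[back,v=1,-]
e3 deliver 1→2: 2[back,v=1,-]
e4 propose(1,'y'): ·
e5 deliver 1→2: 2[back,v=1,y]
e6 deliver 2→1: 1[prim,v=1,y]
e7 timeout(1): 1[back,v=2,y]
e8 deliver 1→0: 0[back,v=1,y]
e9 deliver 0→1: ·
e10 deliver 1→2: 2[prim,v=2,y]
e11 deliver 2→1: ·
e12 crash(0): 0[✗back,v=1,y]
e13 recover(0): 0[back,v=1,y]

2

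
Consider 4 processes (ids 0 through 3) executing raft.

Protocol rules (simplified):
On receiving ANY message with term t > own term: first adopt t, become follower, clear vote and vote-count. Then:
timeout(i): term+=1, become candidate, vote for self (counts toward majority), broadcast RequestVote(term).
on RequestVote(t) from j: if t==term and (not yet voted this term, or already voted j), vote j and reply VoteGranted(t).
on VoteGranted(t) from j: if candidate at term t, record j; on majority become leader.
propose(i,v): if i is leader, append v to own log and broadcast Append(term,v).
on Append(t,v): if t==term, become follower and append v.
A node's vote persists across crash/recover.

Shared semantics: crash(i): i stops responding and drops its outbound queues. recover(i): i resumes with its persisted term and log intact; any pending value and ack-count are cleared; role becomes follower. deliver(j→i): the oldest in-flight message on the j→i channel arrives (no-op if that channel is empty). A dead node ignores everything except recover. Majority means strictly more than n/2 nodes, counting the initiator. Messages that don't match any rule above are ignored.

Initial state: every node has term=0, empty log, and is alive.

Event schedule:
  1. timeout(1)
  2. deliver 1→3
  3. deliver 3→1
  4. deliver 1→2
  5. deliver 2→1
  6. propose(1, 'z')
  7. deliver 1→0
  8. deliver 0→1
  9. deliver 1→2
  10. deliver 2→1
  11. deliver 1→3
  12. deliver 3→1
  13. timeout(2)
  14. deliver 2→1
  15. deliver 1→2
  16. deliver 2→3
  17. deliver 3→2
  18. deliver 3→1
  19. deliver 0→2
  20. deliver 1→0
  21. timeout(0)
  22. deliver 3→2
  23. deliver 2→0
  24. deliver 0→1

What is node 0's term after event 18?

1

after 1 — timeout(1): n1:cand/t1/[-]
after 2 — deliver 1→3: n3:foll/t1/[-]
after 3 — deliver 3→1: ·
after 4 — deliver 1→2: n2:foll/t1/[-]
after 5 — deliver 2→1: n1:lead/t1/[-]
after 6 — propose(1,'z'): n1:lead/t1/[z]
after 7 — deliver 1→0: n0:foll/t1/[-]
after 8 — deliver 0→1: ·
after 9 — deliver 1→2: n2:foll/t1/[z]
after 10 — deliver 2→1: ·
after 11 — deliver 1→3: n3:foll/t1/[z]
after 12 — deliver 3→1: ·
after 13 — timeout(2): n2:cand/t2/[z]
after 14 — deliver 2→1: n1:foll/t2/[z]
after 15 — deliver 1→2: ·
after 16 — deliver 2→3: n3:foll/t2/[z]
after 17 — deliver 3→2: n2:lead/t2/[z]
after 18 — deliver 3→1: ·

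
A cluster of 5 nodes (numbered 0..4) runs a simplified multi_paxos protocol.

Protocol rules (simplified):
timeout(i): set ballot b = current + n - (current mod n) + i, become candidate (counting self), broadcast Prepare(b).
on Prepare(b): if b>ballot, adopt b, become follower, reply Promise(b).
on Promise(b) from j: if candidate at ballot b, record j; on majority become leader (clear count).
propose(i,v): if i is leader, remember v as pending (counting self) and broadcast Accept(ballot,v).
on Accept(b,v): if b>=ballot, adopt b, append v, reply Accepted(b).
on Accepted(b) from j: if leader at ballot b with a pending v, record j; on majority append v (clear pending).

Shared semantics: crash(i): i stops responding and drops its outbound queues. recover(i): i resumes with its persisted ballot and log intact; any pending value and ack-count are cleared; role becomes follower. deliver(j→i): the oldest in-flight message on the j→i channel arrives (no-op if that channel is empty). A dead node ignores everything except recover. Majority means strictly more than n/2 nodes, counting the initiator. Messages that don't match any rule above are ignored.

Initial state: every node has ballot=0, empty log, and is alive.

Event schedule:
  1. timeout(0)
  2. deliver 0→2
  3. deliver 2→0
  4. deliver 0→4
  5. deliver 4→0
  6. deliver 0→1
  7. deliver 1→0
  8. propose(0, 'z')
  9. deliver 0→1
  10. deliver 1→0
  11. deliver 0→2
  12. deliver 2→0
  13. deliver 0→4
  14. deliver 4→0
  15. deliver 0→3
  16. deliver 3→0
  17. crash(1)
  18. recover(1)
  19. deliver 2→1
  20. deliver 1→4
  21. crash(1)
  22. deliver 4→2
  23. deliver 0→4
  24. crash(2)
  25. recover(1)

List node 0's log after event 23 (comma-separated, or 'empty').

z

1. timeout(0):  <0:cand b5 ->
2. deliver 0→2:  <2:foll b5 ->
3. deliver 2→0:  nop
4. deliver 0→4:  <4:foll b5 ->
5. deliver 4→0:  <0:lead b5 ->
6. deliver 0→1:  <1:foll b5 ->
7. deliver 1→0:  nop
8. propose(0,'z'):  nop
9. deliver 0→1:  <1:foll b5 z>
10. deliver 1→0:  nop
11. deliver 0→2:  <2:foll b5 z>
12. deliver 2→0:  <0:lead b5 z>
13. deliver 0→4:  <4:foll b5 z>
14. deliver 4→0:  nop
15. deliver 0→3:  <3:foll b5 ->
16. deliver 3→0:  nop
17. crash(1):  <1:✗foll b5 z>
18. recover(1):  <1:foll b5 z>
19. deliver 2→1:  nop
20. deliver 1→4:  nop
21. crash(1):  <1:✗foll b5 z>
22. deliver 4→2:  nop
23. deliver 0→4:  nop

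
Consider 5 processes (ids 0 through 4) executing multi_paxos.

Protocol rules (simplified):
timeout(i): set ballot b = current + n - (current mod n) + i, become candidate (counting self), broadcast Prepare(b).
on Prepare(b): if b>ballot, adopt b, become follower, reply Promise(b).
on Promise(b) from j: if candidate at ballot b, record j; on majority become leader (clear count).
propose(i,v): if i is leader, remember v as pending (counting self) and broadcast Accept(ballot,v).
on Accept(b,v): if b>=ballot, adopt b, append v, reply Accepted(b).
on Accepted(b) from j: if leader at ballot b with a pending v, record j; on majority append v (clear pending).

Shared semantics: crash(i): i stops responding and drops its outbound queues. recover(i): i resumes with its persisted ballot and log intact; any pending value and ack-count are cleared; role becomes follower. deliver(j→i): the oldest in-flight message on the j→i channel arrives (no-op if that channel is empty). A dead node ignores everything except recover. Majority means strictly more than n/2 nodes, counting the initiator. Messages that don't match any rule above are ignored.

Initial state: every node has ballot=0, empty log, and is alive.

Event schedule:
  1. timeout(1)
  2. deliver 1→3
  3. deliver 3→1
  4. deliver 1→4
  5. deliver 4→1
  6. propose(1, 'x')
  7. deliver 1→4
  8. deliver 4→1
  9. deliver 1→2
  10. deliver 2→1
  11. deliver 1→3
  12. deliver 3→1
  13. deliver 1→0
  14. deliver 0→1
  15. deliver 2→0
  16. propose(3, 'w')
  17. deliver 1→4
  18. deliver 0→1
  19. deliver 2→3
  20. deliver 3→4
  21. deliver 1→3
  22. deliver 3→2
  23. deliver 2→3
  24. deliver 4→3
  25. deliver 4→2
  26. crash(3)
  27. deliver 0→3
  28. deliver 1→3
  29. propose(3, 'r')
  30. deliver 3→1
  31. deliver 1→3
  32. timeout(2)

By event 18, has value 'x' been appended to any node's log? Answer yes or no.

[1] timeout(1) → N1(cand b6 [-])
[2] deliver 1→3 → N3(foll b6 [-])
[3] deliver 3→1 → ∅
[4] deliver 1→4 → N4(foll b6 [-])
[5] deliver 4→1 → N1(lead b6 [-])
[6] propose(1,'x') → ∅
[7] deliver 1→4 → N4(foll b6 [x])
[8] deliver 4→1 → ∅
[9] deliver 1→2 → N2(foll b6 [-])
[10] deliver 2→1 → ∅
[11] deliver 1→3 → N3(foll b6 [x])
[12] deliver 3→1 → N1(lead b6 [x])
[13] deliver 1→0 → N0(foll b6 [-])
[14] deliver 0→1 → ∅
[15] deliver 2→0 → ∅
[16] propose(3,'w') → ∅
[17] deliver 1→4 → ∅
[18] deliver 0→1 → ∅

yes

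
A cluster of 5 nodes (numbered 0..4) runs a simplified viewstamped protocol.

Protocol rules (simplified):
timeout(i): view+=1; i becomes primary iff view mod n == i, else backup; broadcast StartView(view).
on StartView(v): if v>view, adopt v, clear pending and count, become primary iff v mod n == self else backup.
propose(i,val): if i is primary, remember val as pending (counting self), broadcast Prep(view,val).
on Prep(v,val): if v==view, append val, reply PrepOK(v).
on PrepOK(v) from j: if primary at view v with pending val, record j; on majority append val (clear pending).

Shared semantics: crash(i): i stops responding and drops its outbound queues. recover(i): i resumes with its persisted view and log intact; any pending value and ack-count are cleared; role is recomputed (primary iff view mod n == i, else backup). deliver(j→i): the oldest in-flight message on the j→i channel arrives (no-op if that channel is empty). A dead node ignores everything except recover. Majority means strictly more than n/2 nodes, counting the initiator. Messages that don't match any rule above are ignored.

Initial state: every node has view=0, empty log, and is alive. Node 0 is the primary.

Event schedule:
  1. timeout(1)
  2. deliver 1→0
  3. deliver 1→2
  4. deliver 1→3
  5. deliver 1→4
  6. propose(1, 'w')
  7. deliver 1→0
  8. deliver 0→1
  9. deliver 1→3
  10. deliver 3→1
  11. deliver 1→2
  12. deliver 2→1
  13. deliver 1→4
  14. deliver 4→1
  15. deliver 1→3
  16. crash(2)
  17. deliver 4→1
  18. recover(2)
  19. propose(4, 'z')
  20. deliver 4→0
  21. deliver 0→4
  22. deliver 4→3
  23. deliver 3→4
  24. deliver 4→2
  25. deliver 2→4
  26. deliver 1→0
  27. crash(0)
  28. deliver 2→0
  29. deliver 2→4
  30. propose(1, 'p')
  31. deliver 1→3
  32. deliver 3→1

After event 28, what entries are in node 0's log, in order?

w

step 1 timeout(1): 1={prim,v=1,log=-}
step 2 deliver 1→0: 0={back,v=1,log=-}
step 3 deliver 1→2: 2={back,v=1,log=-}
step 4 deliver 1→3: 3={back,v=1,log=-}
step 5 deliver 1→4: 4={back,v=1,log=-}
step 6 propose(1,'w'): —
step 7 deliver 1→0: 0={back,v=1,log=w}
step 8 deliver 0→1: —
step 9 deliver 1→3: 3={back,v=1,log=w}
step 10 deliver 3→1: 1={prim,v=1,log=w}
step 11 deliver 1→2: 2={back,v=1,log=w}
step 12 deliver 2→1: —
step 13 deliver 1→4: 4={back,v=1,log=w}
step 14 deliver 4→1: —
step 15 deliver 1→3: —
step 16 crash(2): 2={✗back,v=1,log=w}
step 17 deliver 4→1: —
step 18 recover(2): 2={back,v=1,log=w}
step 19 propose(4,'z'): —
step 20 deliver 4→0: —
step 21 deliver 0→4: —
step 22 deliver 4→3: —
step 23 deliver 3→4: —
step 24 deliver 4→2: —
step 25 deliver 2→4: —
step 26 deliver 1→0: —
step 27 crash(0): 0={✗back,v=1,log=w}
step 28 deliver 2→0: —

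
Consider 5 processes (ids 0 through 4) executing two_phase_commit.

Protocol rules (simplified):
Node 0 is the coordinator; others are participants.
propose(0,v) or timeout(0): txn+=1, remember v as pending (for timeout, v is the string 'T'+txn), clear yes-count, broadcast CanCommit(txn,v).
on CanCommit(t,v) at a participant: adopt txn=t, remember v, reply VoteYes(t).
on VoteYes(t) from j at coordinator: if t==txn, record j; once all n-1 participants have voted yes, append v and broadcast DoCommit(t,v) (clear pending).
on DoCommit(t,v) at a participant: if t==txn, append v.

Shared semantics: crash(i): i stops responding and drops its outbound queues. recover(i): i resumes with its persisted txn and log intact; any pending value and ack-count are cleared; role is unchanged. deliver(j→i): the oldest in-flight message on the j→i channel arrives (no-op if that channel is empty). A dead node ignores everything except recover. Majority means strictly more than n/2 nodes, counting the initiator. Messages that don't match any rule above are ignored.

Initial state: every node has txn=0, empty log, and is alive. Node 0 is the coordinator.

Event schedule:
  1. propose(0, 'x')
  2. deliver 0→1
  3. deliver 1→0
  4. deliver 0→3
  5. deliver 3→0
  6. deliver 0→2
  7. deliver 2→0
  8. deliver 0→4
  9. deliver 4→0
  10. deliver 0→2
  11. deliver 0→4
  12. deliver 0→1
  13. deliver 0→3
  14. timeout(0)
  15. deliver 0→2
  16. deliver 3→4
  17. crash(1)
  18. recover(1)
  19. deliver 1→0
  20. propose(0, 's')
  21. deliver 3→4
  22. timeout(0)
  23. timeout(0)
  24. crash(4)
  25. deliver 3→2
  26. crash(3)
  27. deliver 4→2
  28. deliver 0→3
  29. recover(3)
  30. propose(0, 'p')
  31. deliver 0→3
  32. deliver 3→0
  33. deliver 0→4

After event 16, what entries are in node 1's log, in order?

x

step 1 propose(0,'x'): 0={coor,t=1,log=-}
step 2 deliver 0→1: 1={part,t=1,log=-}
step 3 deliver 1→0: —
step 4 deliver 0→3: 3={part,t=1,log=-}
step 5 deliver 3→0: —
step 6 deliver 0→2: 2={part,t=1,log=-}
step 7 deliver 2→0: —
step 8 deliver 0→4: 4={part,t=1,log=-}
step 9 deliver 4→0: 0={coor,t=1,log=x}
step 10 deliver 0→2: 2={part,t=1,log=x}
step 11 deliver 0→4: 4={part,t=1,log=x}
step 12 deliver 0→1: 1={part,t=1,log=x}
step 13 deliver 0→3: 3={part,t=1,log=x}
step 14 timeout(0): 0={coor,t=2,log=x}
step 15 deliver 0→2: 2={part,t=2,log=x}
step 16 deliver 3→4: —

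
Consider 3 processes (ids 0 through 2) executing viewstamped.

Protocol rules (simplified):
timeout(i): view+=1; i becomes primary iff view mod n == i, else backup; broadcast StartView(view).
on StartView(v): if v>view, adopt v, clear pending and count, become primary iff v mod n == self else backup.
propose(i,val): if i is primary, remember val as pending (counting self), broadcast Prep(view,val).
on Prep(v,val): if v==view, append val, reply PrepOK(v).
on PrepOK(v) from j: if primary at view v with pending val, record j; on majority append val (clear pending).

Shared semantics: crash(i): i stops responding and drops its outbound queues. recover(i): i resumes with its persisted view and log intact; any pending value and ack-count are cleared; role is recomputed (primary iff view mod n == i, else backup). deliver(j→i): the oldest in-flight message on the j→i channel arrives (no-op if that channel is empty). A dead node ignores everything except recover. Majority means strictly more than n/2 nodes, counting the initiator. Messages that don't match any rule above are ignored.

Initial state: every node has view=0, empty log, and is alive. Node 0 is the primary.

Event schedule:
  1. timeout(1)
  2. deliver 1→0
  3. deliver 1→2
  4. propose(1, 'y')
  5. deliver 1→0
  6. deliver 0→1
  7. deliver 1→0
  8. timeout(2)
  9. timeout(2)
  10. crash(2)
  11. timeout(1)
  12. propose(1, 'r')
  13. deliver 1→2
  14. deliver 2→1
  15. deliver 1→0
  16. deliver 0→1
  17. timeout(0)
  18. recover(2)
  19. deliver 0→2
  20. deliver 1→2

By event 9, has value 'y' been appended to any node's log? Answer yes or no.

yes

1. timeout(1):  <1:prim v1 ->
2. deliver 1→0:  <0:back v1 ->
3. deliver 1→2:  <2:back v1 ->
4. propose(1,'y'):  nop
5. deliver 1→0:  <0:back v1 y>
6. deliver 0→1:  <1:prim v1 y>
7. deliver 1→0:  nop
8. timeout(2):  <2:prim v2 ->
9. timeout(2):  <2:back v3 ->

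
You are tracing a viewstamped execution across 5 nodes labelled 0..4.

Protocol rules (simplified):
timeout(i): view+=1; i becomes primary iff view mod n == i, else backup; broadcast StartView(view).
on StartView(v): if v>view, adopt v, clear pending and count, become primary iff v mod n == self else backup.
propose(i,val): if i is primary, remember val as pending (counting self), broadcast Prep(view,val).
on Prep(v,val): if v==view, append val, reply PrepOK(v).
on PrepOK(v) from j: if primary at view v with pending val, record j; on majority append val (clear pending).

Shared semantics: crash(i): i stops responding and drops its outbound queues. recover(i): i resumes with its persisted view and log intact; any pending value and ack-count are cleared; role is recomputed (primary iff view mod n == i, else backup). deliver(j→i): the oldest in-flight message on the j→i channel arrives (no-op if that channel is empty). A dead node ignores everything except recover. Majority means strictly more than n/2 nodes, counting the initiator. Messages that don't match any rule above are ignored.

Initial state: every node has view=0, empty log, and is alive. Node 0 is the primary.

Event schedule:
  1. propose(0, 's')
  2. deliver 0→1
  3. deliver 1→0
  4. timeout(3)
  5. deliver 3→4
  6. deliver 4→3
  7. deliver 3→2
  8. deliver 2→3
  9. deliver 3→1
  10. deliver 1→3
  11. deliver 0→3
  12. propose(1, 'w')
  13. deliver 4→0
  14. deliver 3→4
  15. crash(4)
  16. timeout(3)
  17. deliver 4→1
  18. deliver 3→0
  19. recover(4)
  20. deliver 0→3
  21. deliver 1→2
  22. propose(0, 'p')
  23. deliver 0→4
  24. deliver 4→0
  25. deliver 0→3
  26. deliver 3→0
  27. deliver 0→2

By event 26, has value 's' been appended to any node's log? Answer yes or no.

step 1 propose(0,'s'): —
step 2 deliver 0→1: 1={back,v=0,log=s}
step 3 deliver 1→0: —
step 4 timeout(3): 3={back,v=1,log=-}
step 5 deliver 3→4: 4={back,v=1,log=-}
step 6 deliver 4→3: —
step 7 deliver 3→2: 2={back,v=1,log=-}
step 8 deliver 2→3: —
step 9 deliver 3→1: 1={prim,v=1,log=s}
step 10 deliver 1→3: —
step 11 deliver 0→3: —
step 12 propose(1,'w'): —
step 13 deliver 4→0: —
step 14 deliver 3→4: —
step 15 crash(4): 4={✗back,v=1,log=-}
step 16 timeout(3): 3={back,v=2,log=-}
step 17 deliver 4→1: —
step 18 deliver 3→0: 0={back,v=1,log=-}
step 19 recover(4): 4={back,v=1,log=-}
step 20 deliver 0→3: —
step 21 deliver 1→2: 2={back,v=1,log=w}
step 22 propose(0,'p'): —
step 23 deliver 0→4: —
step 24 deliver 4→0: —
step 25 deliver 0→3: —
step 26 deliver 3→0: 0={back,v=2,log=-}

yes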